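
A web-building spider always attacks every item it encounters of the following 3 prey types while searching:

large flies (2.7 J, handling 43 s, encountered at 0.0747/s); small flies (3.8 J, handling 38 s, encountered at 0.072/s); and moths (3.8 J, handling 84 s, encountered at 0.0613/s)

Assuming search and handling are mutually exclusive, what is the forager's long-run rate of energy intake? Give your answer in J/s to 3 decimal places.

R = (0.0747×2.7 + 0.072×3.8 + 0.0613×3.8) / (1 + 0.0747×43 + 0.072×38 + 0.0613×84) = 0.7082/12.1 = 0.05854 J/s.

0.059 J/s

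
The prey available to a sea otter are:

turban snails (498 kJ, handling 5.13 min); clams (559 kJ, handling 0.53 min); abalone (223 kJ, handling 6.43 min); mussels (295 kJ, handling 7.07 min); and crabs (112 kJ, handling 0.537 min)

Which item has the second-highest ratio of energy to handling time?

Profitability E/h (kJ/min): turban snails = 498/5.13 = 97.1, clams = 559/0.53 = 1.05e+03, abalone = 223/6.43 = 34.7, mussels = 295/7.07 = 41.7, crabs = 112/0.537 = 209.
Ranked: clams > crabs > turban snails > mussels > abalone.

crabs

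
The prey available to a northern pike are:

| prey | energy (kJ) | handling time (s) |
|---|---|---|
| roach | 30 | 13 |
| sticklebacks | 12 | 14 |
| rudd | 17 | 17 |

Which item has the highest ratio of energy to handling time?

Profitability E/h (kJ/s): roach = 30/13 = 2.31, sticklebacks = 12/14 = 0.857, rudd = 17/17 = 1.
Ranked: roach > rudd > sticklebacks.

roach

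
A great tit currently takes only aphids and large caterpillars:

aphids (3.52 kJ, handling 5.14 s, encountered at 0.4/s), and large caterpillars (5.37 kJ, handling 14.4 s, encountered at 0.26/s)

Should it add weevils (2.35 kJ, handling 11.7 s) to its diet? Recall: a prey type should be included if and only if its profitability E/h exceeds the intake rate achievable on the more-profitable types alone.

No

Current rate: (0.4×3.52 + 0.26×5.37)/(1 + 0.4×5.14 + 0.26×14.4) = 0.4124 kJ/s.
weevils: E/h = 2.35/11.7 = 0.2009 kJ/s.
0.2009 < 0.4124, so adding weevils would lower the average — exclude it.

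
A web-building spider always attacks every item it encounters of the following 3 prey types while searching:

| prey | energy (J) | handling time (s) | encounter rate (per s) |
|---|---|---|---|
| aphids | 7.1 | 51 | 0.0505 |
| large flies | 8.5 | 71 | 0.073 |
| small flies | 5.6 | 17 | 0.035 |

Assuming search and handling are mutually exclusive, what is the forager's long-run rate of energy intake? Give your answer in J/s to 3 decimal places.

R = (0.0505×7.1 + 0.073×8.5 + 0.035×5.6) / (1 + 0.0505×51 + 0.073×71 + 0.035×17) = 1.175/9.354 = 0.1256 J/s.

0.126 J/s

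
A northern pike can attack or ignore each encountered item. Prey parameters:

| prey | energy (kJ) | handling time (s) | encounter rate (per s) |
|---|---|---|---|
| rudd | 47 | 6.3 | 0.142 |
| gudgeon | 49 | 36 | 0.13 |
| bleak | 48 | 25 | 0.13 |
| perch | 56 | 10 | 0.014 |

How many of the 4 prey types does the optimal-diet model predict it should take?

Rank by E/h (kJ/s): rudd 7.46, perch 5.6, bleak 1.92, gudgeon 1.36. Include each in turn until the next type's E/h falls below the running intake rate.
Rate on top 1: 3.523. perch: 5.6 > 3.523 → include.
Rate on top 2: 3.666. bleak: 1.92 < 3.666 → exclude; stop.
Optimal diet: rudd, perch — 2 of 4 types.

2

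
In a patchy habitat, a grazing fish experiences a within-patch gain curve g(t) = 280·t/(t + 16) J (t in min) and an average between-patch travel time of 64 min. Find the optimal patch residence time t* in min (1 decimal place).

32.0 min

By the marginal value theorem, leave when the instantaneous gain rate g'(t) equals the habitat-wide average g(t)/(T + t).
g'(t) = 280·16/(t + 16)². Setting 280·16/(t+16)² = 280t/[(t+16)(64+t)] gives 16(64+t) = t(t+16), so t² = 16×64 = 1024.
t* = √1024 = 32 min.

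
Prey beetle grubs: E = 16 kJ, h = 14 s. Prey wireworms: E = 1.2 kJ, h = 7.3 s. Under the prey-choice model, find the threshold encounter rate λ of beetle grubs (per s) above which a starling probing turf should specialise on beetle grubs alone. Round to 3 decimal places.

0.012 per s

The zero-one rule: include wireworms iff E₂/h₂ > λE₁/(1+λh₁). Equality gives the switch point.
λE₁h₂ = E₂ + λE₂h₁ ⇒ λ = E₂/(E₁h₂ − E₂h₁) = 1.2/(116.8 − 16.8) = 0.012 per s.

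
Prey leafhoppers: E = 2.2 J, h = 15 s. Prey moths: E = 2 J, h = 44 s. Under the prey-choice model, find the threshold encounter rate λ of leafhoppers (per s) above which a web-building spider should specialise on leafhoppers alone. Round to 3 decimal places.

0.030 per s

The zero-one rule: include moths iff E₂/h₂ > λE₁/(1+λh₁). Equality gives the switch point.
λE₁h₂ = E₂ + λE₂h₁ ⇒ λ = E₂/(E₁h₂ − E₂h₁) = 2/(96.8 − 30) = 0.02994 per s.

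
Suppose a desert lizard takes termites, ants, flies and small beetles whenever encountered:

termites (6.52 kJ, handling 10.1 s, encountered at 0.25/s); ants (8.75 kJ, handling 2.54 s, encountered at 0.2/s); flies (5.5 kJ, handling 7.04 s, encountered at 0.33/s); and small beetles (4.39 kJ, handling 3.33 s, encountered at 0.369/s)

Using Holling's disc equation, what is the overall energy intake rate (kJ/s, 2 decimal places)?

Energy encountered per unit search time: 0.25×6.52 + 0.2×8.75 + 0.33×5.5 + 0.369×4.39 = 6.815 kJ/s.
Handling time per unit search time: 0.25×10.1 + 0.2×2.54 + 0.33×7.04 + 0.369×3.33 = 6.585.
Rate = 6.815/(1 + 6.585) = 0.8985 kJ/s.

0.90 kJ/s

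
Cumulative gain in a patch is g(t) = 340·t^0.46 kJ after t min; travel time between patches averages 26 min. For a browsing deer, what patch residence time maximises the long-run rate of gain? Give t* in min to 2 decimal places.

22.15 min

Optimal t* satisfies g'(t*) = g(t*)/(T + t*).
g'(t) = 0.46·340·t^-0.54. Setting 0.46·340·t^-0.54 = 340·t^0.46/(26+t) gives 0.46(26+t) = t, so 0.54·t = 0.46×26.
t* = 0.46×26/0.54 = 22.15 min.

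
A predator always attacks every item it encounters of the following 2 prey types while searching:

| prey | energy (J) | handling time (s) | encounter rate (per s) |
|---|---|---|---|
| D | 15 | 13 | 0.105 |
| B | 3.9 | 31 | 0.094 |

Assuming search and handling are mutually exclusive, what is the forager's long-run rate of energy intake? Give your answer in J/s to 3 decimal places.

R = (0.105×15 + 0.094×3.9) / (1 + 0.105×13 + 0.094×31) = 1.942/5.279 = 0.3678 J/s.

0.368 J/s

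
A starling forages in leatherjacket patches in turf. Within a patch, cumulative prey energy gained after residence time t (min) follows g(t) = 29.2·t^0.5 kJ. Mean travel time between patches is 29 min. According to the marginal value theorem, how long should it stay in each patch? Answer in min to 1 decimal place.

29.0 min

Maximise g(t)/(T+t): set derivative to zero → g'(t)(T+t) = g(t).
g'(t) = 0.5·29.2·t^-0.5. Setting 0.5·29.2·t^-0.5 = 29.2·t^0.5/(29+t) gives 0.5(29+t) = t, so 0.50·t = 0.5×29.
t* = 0.5×29/0.50 = 29 min.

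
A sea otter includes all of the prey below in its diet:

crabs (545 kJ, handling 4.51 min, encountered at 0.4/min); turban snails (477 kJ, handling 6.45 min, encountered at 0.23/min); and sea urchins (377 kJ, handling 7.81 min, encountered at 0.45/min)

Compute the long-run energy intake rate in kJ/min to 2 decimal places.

Energy encountered per unit search time: 0.4×545 + 0.23×477 + 0.45×377 = 497.4 kJ/min.
Handling time per unit search time: 0.4×4.51 + 0.23×6.45 + 0.45×7.81 = 6.802.
Rate = 497.4/(1 + 6.802) = 63.75 kJ/min.

63.75 kJ/min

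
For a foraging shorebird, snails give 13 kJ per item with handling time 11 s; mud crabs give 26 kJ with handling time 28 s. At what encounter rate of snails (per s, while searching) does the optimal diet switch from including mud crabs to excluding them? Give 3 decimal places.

0.333 per s

At the threshold, the rate on snails alone equals the profitability of mud crabs: λ·13/(1 + λ·11) = 26/28 = 0.9286.
Rearranging, λ(13 − 0.9286×11) = 0.9286, so λ = 0.9286/2.786 = 0.3333 per s.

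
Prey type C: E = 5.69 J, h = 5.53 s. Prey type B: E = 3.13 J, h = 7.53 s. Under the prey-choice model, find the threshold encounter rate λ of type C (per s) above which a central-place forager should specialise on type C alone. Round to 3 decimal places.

At the threshold, the rate on type C alone equals the profitability of type B: λ·5.69/(1 + λ·5.53) = 3.13/7.53 = 0.4157.
Rearranging, λ(5.69 − 0.4157×5.53) = 0.4157, so λ = 0.4157/3.391 = 0.1226 per s.

0.123 per s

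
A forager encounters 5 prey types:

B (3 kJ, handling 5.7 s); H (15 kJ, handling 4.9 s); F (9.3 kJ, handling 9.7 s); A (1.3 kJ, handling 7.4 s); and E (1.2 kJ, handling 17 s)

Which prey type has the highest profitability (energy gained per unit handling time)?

In descending order of E/h:
H: 15/4.9 = 3.06 kJ/s
F: 9.3/9.7 = 0.959 kJ/s
B: 3/5.7 = 0.526 kJ/s
A: 1.3/7.4 = 0.176 kJ/s
E: 1.2/17 = 0.0706 kJ/s

H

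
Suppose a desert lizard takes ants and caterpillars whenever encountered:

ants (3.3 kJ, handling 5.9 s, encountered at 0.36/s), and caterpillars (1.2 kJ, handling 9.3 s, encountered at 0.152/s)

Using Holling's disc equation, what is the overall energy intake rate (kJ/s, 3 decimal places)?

R = Σλ_iE_i / (1 + Σλ_ih_i)
Numerator: 0.36×3.3 + 0.152×1.2 = 1.37
Denominator: 1 + 0.36×5.9 + 0.152×9.3 = 4.538
R = 1.37/4.538 = 0.302 kJ/s

0.302 kJ/s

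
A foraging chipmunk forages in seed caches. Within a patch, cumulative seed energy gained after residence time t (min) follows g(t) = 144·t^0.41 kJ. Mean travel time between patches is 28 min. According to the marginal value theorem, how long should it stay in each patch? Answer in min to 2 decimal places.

19.46 min

By the marginal value theorem, leave when the instantaneous gain rate g'(t) equals the habitat-wide average g(t)/(T + t).
g'(t) = 0.41·144·t^-0.59. Setting 0.41·144·t^-0.59 = 144·t^0.41/(28+t) gives 0.41(28+t) = t, so 0.59·t = 0.41×28.
t* = 0.41×28/0.59 = 19.46 min.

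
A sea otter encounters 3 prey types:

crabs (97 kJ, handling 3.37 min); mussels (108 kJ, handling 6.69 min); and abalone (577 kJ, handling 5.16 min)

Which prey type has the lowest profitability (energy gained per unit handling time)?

Profitability E/h (kJ/min): crabs = 97/3.37 = 28.8, mussels = 108/6.69 = 16.1, abalone = 577/5.16 = 112.
Ranked: abalone > crabs > mussels.

mussels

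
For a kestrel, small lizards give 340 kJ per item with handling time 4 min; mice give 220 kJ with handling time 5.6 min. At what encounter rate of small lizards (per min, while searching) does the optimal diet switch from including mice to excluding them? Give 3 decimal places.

0.215 per min

The zero-one rule: include mice iff E₂/h₂ > λE₁/(1+λh₁). Equality gives the switch point.
λE₁h₂ = E₂ + λE₂h₁ ⇒ λ = E₂/(E₁h₂ − E₂h₁) = 220/(1904 − 880) = 0.2148 per min.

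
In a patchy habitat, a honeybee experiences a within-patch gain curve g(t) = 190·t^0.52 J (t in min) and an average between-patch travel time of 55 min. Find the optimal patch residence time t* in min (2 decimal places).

59.58 min

Optimal t* satisfies g'(t*) = g(t*)/(T + t*).
g'(t) = 0.52·190·t^-0.48. Setting 0.52·190·t^-0.48 = 190·t^0.52/(55+t) gives 0.52(55+t) = t, so 0.48·t = 0.52×55.
t* = 0.52×55/0.48 = 59.58 min.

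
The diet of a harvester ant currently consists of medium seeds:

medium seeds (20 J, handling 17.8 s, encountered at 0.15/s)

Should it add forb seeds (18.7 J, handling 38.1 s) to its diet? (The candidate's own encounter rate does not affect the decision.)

No

On medium seeds alone, R = ΣλE/(1+Σλh) = 3/3.67 = 0.8174 J/s.
Profitability of forb seeds: 18.7/38.1 = 0.4908 J/s.
Since 0.4908 < R, time spent handling forb seeds is better spent searching.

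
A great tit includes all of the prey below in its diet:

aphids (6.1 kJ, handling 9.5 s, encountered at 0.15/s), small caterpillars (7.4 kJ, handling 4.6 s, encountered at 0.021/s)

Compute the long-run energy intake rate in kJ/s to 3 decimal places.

0.424 kJ/s

Energy encountered per unit search time: 0.15×6.1 + 0.021×7.4 = 1.07 kJ/s.
Handling time per unit search time: 0.15×9.5 + 0.021×4.6 = 1.522.
Rate = 1.07/(1 + 1.522) = 0.4245 kJ/s.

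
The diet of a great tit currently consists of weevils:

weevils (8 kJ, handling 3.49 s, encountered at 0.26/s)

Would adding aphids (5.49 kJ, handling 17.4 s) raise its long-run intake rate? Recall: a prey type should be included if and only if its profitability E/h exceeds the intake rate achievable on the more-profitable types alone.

On weevils alone, R = ΣλE/(1+Σλh) = 2.08/1.907 = 1.09 kJ/s.
Profitability of aphids: 5.49/17.4 = 0.3155 kJ/s.
Since 0.3155 < R, time spent handling aphids is better spent searching.

No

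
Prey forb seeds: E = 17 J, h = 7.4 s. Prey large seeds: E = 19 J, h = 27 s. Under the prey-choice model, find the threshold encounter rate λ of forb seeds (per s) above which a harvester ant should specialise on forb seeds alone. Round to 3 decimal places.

The zero-one rule: include large seeds iff E₂/h₂ > λE₁/(1+λh₁). Equality gives the switch point.
λE₁h₂ = E₂ + λE₂h₁ ⇒ λ = E₂/(E₁h₂ − E₂h₁) = 19/(459 − 140.6) = 0.05967 per s.

0.060 per s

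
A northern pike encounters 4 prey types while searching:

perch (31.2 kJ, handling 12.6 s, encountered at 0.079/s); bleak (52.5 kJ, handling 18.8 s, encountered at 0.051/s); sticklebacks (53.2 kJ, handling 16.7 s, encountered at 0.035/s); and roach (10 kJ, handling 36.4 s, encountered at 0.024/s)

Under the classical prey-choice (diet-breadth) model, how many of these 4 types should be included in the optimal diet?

Rank by E/h (kJ/s): sticklebacks 3.19, bleak 2.79, perch 2.48, roach 0.275. Include each in turn until the next type's E/h falls below the running intake rate.
Rate on top 1: 1.175. bleak: 2.79 > 1.175 → include.
Rate on top 2: 1.785. perch: 2.48 > 1.785 → include.
Rate on top 3: 1.979. roach: 0.275 < 1.979 → exclude; stop.
Optimal diet: sticklebacks, bleak, perch — 3 of 4 types.

3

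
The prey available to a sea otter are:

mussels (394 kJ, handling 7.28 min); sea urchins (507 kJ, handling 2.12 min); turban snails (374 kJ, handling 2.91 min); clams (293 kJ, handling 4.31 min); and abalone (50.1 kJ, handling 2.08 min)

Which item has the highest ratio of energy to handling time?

Profitability E/h (kJ/min): mussels = 394/7.28 = 54.1, sea urchins = 507/2.12 = 239, turban snails = 374/2.91 = 129, clams = 293/4.31 = 68, abalone = 50.1/2.08 = 24.1.
Ranked: sea urchins > turban snails > clams > mussels > abalone.

sea urchins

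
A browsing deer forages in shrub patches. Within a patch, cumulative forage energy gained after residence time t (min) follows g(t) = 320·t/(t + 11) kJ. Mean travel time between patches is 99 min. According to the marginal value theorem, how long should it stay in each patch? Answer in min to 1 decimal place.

33.0 min

Maximise g(t)/(T+t): set derivative to zero → g'(t)(T+t) = g(t).
g'(t) = 320·11/(t + 11)². Setting 320·11/(t+11)² = 320t/[(t+11)(99+t)] gives 11(99+t) = t(t+11), so t² = 11×99 = 1089.
t* = √1089 = 33 min.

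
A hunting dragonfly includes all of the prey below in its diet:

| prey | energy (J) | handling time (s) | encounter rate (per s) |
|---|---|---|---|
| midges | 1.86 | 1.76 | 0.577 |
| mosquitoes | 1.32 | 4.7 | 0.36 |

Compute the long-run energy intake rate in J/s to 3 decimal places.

0.418 J/s

R = Σλ_iE_i / (1 + Σλ_ih_i)
Numerator: 0.577×1.86 + 0.36×1.32 = 1.548
Denominator: 1 + 0.577×1.76 + 0.36×4.7 = 3.708
R = 1.548/3.708 = 0.4176 J/s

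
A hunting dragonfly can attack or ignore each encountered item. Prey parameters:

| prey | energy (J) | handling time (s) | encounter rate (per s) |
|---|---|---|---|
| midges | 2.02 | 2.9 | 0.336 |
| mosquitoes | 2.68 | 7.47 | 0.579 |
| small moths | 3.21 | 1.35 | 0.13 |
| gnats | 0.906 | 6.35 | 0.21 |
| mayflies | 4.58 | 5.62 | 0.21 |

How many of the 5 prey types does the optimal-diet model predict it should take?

3

Rank by E/h (J/s): small moths 2.38, mayflies 0.815, midges 0.697, mosquitoes 0.359, gnats 0.143. Include each in turn until the next type's E/h falls below the running intake rate.
Rate on top 1: 0.355. mayflies: 0.815 > 0.355 → include.
Rate on top 2: 0.5854. midges: 0.697 > 0.5854 → include.
Rate on top 3: 0.6179. mosquitoes: 0.359 < 0.6179 → exclude; stop.
Optimal diet: small moths, mayflies, midges — 3 of 5 types.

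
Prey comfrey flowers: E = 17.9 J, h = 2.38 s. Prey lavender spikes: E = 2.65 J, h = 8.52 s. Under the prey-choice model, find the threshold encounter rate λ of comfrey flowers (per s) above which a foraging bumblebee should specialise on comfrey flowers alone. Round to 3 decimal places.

0.018 per s

Drop lavender spikes once their profitability E₂/h₂ falls below the rate achievable on comfrey flowers alone: E₂/h₂ = λE₁/(1 + λh₁).
Solve for λ: λE₁h₂ = E₂(1 + λh₁) → λ(E₁h₂ − E₂h₁) = E₂ → λ = E₂/(E₁h₂ − E₂h₁).
λ = 2.65/(17.9×8.52 − 2.65×2.38) = 2.65/146.2 = 0.01813 per s.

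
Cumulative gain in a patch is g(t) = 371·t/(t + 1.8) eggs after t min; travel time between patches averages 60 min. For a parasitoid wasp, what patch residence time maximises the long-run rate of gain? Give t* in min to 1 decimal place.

10.4 min

Optimal t* satisfies g'(t*) = g(t*)/(T + t*).
g'(t) = 371·1.8/(t + 1.8)². Setting 371·1.8/(t+1.8)² = 371t/[(t+1.8)(60+t)] gives 1.8(60+t) = t(t+1.8), so t² = 1.8×60 = 108.
t* = √108 = 10.39 min.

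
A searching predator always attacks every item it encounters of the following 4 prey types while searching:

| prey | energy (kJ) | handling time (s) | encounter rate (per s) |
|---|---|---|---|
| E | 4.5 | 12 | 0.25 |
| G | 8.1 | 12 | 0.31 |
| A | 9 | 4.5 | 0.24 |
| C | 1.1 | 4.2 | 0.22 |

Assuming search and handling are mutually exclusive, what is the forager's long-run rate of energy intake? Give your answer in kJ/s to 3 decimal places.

Energy encountered per unit search time: 0.25×4.5 + 0.31×8.1 + 0.24×9 + 0.22×1.1 = 6.038 kJ/s.
Handling time per unit search time: 0.25×12 + 0.31×12 + 0.24×4.5 + 0.22×4.2 = 8.724.
Rate = 6.038/(1 + 8.724) = 0.6209 kJ/s.

0.621 kJ/s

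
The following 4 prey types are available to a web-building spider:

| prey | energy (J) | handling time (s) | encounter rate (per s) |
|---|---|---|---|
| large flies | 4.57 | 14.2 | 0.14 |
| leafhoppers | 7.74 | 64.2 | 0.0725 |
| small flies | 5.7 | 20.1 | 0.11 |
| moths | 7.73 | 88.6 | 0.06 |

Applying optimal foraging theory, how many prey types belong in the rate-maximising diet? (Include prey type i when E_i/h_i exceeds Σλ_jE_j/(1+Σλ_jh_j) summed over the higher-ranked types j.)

2

Profitabilities (E/h, J/s): large flies 0.322, small flies 0.284, leafhoppers 0.121, moths 0.0872. Add prey in this order while the next type's profitability exceeds the intake rate on those already taken.
Rate on top 1: 0.2141. small flies: 0.284 > 0.2141 → include.
Rate on top 2: 0.2437. leafhoppers: 0.121 < 0.2437 → exclude; stop.
Optimal diet: large flies, small flies — 2 of 4 types.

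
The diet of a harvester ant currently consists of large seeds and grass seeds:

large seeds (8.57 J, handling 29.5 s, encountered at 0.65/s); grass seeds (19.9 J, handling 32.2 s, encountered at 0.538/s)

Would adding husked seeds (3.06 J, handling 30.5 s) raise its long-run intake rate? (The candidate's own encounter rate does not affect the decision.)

No

On large seeds and grass seeds alone, R = ΣλE/(1+Σλh) = 16.28/37.5 = 0.4341 J/s.
husked seeds: E/h = 3.06/30.5 = 0.1003 J/s.
0.1003 < 0.4341, so adding husked seeds would lower the average — exclude it.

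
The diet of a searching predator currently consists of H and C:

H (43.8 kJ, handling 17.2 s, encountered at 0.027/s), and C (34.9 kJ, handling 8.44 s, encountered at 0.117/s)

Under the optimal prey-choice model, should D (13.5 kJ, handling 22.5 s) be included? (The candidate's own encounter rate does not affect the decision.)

No

On H and C alone, R = ΣλE/(1+Σλh) = 5.266/2.452 = 2.148 kJ/s.
Profitability of D: 13.5/22.5 = 0.6 kJ/s.
Since 0.6 < R, time spent handling D is better spent searching.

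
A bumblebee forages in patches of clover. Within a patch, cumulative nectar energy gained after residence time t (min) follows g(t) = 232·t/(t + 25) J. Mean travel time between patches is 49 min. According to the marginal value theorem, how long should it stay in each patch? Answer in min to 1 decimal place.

35.0 min

Optimal t* satisfies g'(t*) = g(t*)/(T + t*).
g'(t) = 232·25/(t + 25)². Setting 232·25/(t+25)² = 232t/[(t+25)(49+t)] gives 25(49+t) = t(t+25), so t² = 25×49 = 1225.
t* = √1225 = 35 min.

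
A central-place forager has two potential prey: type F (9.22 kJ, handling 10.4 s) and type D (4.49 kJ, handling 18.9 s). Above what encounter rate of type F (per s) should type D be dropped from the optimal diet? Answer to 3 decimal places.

0.035 per s

Drop type D once their profitability E₂/h₂ falls below the rate achievable on type F alone: E₂/h₂ = λE₁/(1 + λh₁).
Solve for λ: λE₁h₂ = E₂(1 + λh₁) → λ(E₁h₂ − E₂h₁) = E₂ → λ = E₂/(E₁h₂ − E₂h₁).
λ = 4.49/(9.22×18.9 − 4.49×10.4) = 4.49/127.6 = 0.0352 per s.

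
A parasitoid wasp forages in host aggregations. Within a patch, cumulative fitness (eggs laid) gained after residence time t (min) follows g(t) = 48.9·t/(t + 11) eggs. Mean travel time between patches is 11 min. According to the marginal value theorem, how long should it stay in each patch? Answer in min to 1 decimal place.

11.0 min

Optimal t* satisfies g'(t*) = g(t*)/(T + t*).
g'(t) = 48.9·11/(t + 11)². Setting 48.9·11/(t+11)² = 48.9t/[(t+11)(11+t)] gives 11(11+t) = t(t+11), so t² = 11×11 = 121.
t* = √121 = 11 min.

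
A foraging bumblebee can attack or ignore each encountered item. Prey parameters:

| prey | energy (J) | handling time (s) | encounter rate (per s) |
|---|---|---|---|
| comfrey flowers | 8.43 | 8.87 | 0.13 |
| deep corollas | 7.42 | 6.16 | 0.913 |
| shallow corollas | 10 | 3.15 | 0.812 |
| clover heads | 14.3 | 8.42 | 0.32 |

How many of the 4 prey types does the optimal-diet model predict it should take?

E/h in descending order: shallow corollas 3.17, clover heads 1.7, deep corollas 1.2, comfrey flowers 0.95 J/s. The optimal diet is the largest prefix of this list for which every included type satisfies E_i/h_i > R on the types above it.
Rate on top 1: 2.282. clover heads: 1.7 < 2.282 → exclude; stop.
Optimal diet: shallow corollas — 1 of 4 types.

1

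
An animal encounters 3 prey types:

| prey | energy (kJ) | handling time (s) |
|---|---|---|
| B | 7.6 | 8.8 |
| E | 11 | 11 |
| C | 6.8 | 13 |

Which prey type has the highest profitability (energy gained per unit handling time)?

E

Profitability E/h (kJ/s): B = 7.6/8.8 = 0.864, E = 11/11 = 1, C = 6.8/13 = 0.523.
Ranked: E > B > C.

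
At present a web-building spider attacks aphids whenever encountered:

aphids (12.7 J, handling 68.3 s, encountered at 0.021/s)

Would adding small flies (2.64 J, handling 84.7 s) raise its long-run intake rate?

No

On aphids alone, R = ΣλE/(1+Σλh) = 0.2667/2.434 = 0.1096 J/s.
Profitability of small flies: 2.64/84.7 = 0.03117 J/s.
Since 0.03117 < R, time spent handling small flies is better spent searching.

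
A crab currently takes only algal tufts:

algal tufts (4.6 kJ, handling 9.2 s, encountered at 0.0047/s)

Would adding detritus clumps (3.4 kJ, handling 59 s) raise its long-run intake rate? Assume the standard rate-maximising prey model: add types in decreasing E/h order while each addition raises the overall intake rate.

Intake rate on the current diet: R = (0.0047×4.6) / (1 + 0.0047×9.2) = 0.02162/1.043 = 0.02072 kJ/s.
Profitability of detritus clumps: 3.4/59 = 0.05763 kJ/s.
0.05763 > 0.02072, so adding detritus clumps raises the average — include it.

Yes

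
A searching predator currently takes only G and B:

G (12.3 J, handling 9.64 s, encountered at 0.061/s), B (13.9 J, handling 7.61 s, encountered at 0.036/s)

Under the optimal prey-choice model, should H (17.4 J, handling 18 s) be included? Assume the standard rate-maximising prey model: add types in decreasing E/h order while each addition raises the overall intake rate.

Current rate: (0.061×12.3 + 0.036×13.9)/(1 + 0.061×9.64 + 0.036×7.61) = 0.6717 J/s.
Profitability of H: 17.4/18 = 0.9667 J/s.
0.9667 > 0.6717, so adding H raises the average — include it.

Yes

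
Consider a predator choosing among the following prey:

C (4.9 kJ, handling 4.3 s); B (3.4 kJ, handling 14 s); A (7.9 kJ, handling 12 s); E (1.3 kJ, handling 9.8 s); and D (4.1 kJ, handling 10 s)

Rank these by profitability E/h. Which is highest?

C

Profitability E/h (kJ/s): C = 4.9/4.3 = 1.14, B = 3.4/14 = 0.243, A = 7.9/12 = 0.658, E = 1.3/9.8 = 0.133, D = 4.1/10 = 0.41.
Ranked: C > A > D > B > E.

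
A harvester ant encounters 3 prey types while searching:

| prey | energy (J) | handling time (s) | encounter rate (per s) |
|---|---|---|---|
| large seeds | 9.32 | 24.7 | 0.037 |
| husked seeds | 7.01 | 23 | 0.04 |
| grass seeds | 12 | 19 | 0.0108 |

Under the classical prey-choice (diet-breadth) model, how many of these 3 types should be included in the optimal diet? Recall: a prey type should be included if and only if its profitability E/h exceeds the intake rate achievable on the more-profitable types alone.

3

E/h in descending order: grass seeds 0.632, large seeds 0.377, husked seeds 0.305 J/s. The optimal diet is the largest prefix of this list for which every included type satisfies E_i/h_i > R on the types above it.
Rate on top 1: 0.1075. large seeds: 0.377 > 0.1075 → include.
Rate on top 2: 0.2239. husked seeds: 0.305 > 0.2239 → include.
Optimal diet: grass seeds, large seeds, husked seeds — 3 of 3 types.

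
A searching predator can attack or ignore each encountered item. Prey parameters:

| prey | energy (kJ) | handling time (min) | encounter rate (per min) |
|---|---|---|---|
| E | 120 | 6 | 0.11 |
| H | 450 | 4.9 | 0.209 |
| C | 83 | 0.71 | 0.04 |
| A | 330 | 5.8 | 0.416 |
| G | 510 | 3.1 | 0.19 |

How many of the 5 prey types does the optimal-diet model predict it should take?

Rank by E/h (kJ/min): G 165, C 117, H 91.8, A 56.9, E 20. Include each in turn until the next type's E/h falls below the running intake rate.
Rate on top 1: 60.98. C: 117 > 60.98 → include.
Rate on top 2: 61.96. H: 91.8 > 61.96 → include.
Rate on top 3: 73.55. A: 56.9 < 73.55 → exclude; stop.
Optimal diet: G, C, H — 3 of 5 types.

3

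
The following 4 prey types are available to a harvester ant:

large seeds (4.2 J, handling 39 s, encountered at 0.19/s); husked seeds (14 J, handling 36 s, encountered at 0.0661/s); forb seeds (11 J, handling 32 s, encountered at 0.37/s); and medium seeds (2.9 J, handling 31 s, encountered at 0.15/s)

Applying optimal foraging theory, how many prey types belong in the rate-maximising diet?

Rank by E/h (J/s): husked seeds 0.389, forb seeds 0.344, large seeds 0.108, medium seeds 0.0935. Include each in turn until the next type's E/h falls below the running intake rate.
Rate on top 1: 0.2738. forb seeds: 0.344 > 0.2738 → include.
Rate on top 2: 0.3282. large seeds: 0.108 < 0.3282 → exclude; stop.
Optimal diet: husked seeds, forb seeds — 2 of 4 types.

2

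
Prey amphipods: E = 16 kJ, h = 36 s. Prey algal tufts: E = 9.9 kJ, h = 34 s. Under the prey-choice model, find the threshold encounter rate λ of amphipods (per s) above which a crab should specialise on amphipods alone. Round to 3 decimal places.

0.053 per s

Drop algal tufts once their profitability E₂/h₂ falls below the rate achievable on amphipods alone: E₂/h₂ = λE₁/(1 + λh₁).
Solve for λ: λE₁h₂ = E₂(1 + λh₁) → λ(E₁h₂ − E₂h₁) = E₂ → λ = E₂/(E₁h₂ − E₂h₁).
λ = 9.9/(16×34 − 9.9×36) = 9.9/187.6 = 0.05277 per s.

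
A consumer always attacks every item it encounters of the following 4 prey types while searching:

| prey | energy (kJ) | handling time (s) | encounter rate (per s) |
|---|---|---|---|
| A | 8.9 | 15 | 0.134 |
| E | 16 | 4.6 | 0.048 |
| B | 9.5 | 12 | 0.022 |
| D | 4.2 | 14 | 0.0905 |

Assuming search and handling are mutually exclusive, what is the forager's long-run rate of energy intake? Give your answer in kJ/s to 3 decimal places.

R = (0.134×8.9 + 0.048×16 + 0.022×9.5 + 0.0905×4.2) / (1 + 0.134×15 + 0.048×4.6 + 0.022×12 + 0.0905×14) = 2.55/4.762 = 0.5354 kJ/s.

0.535 kJ/s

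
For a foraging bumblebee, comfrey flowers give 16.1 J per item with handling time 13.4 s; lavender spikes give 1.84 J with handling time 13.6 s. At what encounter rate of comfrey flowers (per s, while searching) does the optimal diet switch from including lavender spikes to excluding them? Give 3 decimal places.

The zero-one rule: include lavender spikes iff E₂/h₂ > λE₁/(1+λh₁). Equality gives the switch point.
λE₁h₂ = E₂ + λE₂h₁ ⇒ λ = E₂/(E₁h₂ − E₂h₁) = 1.84/(219 − 24.66) = 0.00947 per s.

0.009 per s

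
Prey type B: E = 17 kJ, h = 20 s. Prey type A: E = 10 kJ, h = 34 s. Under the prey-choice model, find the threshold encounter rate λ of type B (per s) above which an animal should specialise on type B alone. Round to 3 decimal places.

The zero-one rule: include type A iff E₂/h₂ > λE₁/(1+λh₁). Equality gives the switch point.
λE₁h₂ = E₂ + λE₂h₁ ⇒ λ = E₂/(E₁h₂ − E₂h₁) = 10/(578 − 200) = 0.02646 per s.

0.026 per s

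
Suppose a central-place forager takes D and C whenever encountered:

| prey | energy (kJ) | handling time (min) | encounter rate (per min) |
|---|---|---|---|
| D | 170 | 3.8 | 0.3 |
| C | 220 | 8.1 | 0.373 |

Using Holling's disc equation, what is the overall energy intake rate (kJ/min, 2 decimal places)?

25.78 kJ/min

Energy encountered per unit search time: 0.3×170 + 0.373×220 = 133.1 kJ/min.
Handling time per unit search time: 0.3×3.8 + 0.373×8.1 = 4.161.
Rate = 133.1/(1 + 4.161) = 25.78 kJ/min.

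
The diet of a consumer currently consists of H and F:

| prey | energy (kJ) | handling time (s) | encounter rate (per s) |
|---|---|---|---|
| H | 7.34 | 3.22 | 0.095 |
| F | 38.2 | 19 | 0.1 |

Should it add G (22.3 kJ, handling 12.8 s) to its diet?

Current rate: (0.095×7.34 + 0.1×38.2)/(1 + 0.095×3.22 + 0.1×19) = 1.409 kJ/s.
G: E/h = 22.3/12.8 = 1.742 kJ/s.
1.742 > 1.409, so adding G raises the average — include it.

Yes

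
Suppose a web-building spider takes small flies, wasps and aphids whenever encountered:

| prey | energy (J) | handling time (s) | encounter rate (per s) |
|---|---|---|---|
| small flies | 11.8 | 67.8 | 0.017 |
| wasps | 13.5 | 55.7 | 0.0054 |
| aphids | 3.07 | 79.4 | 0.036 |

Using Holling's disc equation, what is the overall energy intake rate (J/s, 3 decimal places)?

0.072 J/s

R = (0.017×11.8 + 0.0054×13.5 + 0.036×3.07) / (1 + 0.017×67.8 + 0.0054×55.7 + 0.036×79.4) = 0.384/5.312 = 0.0723 J/s.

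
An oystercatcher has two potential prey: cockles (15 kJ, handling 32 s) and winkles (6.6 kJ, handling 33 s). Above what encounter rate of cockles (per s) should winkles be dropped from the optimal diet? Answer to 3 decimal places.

0.023 per s

The zero-one rule: include winkles iff E₂/h₂ > λE₁/(1+λh₁). Equality gives the switch point.
λE₁h₂ = E₂ + λE₂h₁ ⇒ λ = E₂/(E₁h₂ − E₂h₁) = 6.6/(495 − 211.2) = 0.02326 per s.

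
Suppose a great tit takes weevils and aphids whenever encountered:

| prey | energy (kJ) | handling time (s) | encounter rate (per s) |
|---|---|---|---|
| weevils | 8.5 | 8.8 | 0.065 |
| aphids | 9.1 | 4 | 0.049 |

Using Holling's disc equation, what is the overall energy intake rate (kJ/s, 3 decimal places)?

Energy encountered per unit search time: 0.065×8.5 + 0.049×9.1 = 0.9984 kJ/s.
Handling time per unit search time: 0.065×8.8 + 0.049×4 = 0.768.
Rate = 0.9984/(1 + 0.768) = 0.5647 kJ/s.

0.565 kJ/s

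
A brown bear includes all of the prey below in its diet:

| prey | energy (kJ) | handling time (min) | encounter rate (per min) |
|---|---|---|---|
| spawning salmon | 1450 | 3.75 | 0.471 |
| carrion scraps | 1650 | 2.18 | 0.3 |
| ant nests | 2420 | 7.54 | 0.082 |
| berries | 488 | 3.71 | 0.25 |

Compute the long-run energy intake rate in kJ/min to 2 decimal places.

301.73 kJ/min

Energy encountered per unit search time: 0.471×1450 + 0.3×1650 + 0.082×2420 + 0.25×488 = 1498 kJ/min.
Handling time per unit search time: 0.471×3.75 + 0.3×2.18 + 0.082×7.54 + 0.25×3.71 = 3.966.
Rate = 1498/(1 + 3.966) = 301.7 kJ/min.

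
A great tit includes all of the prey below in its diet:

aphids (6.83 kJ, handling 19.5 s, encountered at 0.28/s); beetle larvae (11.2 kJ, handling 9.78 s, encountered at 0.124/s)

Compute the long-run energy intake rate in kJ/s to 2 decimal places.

0.43 kJ/s

R = (0.28×6.83 + 0.124×11.2) / (1 + 0.28×19.5 + 0.124×9.78) = 3.301/7.673 = 0.4303 kJ/s.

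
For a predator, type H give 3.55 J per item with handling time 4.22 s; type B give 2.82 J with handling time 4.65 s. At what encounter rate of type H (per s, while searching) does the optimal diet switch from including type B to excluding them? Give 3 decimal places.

0.612 per s

Drop type B once their profitability E₂/h₂ falls below the rate achievable on type H alone: E₂/h₂ = λE₁/(1 + λh₁).
Solve for λ: λE₁h₂ = E₂(1 + λh₁) → λ(E₁h₂ − E₂h₁) = E₂ → λ = E₂/(E₁h₂ − E₂h₁).
λ = 2.82/(3.55×4.65 − 2.82×4.22) = 2.82/4.607 = 0.6121 per s.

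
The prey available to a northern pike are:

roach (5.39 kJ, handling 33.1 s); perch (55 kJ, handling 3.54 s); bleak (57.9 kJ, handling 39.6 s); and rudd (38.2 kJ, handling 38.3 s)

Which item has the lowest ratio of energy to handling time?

Profitability E/h (kJ/s): roach = 5.39/33.1 = 0.163, perch = 55/3.54 = 15.5, bleak = 57.9/39.6 = 1.46, rudd = 38.2/38.3 = 0.997.
Ranked: perch > bleak > rudd > roach.

roach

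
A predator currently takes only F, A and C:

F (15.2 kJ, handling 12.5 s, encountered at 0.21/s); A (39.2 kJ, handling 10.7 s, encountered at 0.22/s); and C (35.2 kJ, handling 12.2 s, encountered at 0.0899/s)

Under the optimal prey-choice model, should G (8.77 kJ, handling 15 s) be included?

No

Intake rate on the current diet: R = (0.21×15.2 + 0.22×39.2 + 0.0899×35.2) / (1 + 0.21×12.5 + 0.22×10.7 + 0.0899×12.2) = 14.98/7.076 = 2.117 kJ/s.
G: E/h = 8.77/15 = 0.5847 kJ/s.
0.5847 < 2.117, so adding G would lower the average — exclude it.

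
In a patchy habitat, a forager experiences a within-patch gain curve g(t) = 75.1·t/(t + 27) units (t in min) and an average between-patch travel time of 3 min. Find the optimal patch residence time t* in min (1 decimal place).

Maximise g(t)/(T+t): set derivative to zero → g'(t)(T+t) = g(t).
g'(t) = 75.1·27/(t + 27)². Setting 75.1·27/(t+27)² = 75.1t/[(t+27)(3+t)] gives 27(3+t) = t(t+27), so t² = 27×3 = 81.
t* = √81 = 9 min.

9.0 min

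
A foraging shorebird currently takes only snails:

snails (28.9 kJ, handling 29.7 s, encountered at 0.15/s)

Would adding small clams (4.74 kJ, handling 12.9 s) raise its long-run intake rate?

Current rate: (0.15×28.9)/(1 + 0.15×29.7) = 0.7947 kJ/s.
Profitability of small clams: 4.74/12.9 = 0.3674 kJ/s.
0.3674 < 0.7947, so adding small clams would lower the average — exclude it.

No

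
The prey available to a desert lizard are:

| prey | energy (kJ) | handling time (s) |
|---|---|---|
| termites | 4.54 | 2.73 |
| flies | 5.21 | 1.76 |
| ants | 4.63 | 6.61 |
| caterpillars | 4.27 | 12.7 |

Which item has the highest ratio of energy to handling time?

Profitability E/h (kJ/s): termites = 4.54/2.73 = 1.66, flies = 5.21/1.76 = 2.96, ants = 4.63/6.61 = 0.7, caterpillars = 4.27/12.7 = 0.336.
Ranked: flies > termites > ants > caterpillars.

flies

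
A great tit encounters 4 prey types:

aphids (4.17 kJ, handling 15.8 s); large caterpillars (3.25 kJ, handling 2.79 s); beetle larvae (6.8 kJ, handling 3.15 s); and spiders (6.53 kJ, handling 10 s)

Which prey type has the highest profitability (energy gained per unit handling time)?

In descending order of E/h:
beetle larvae: 6.8/3.15 = 2.16 kJ/s
large caterpillars: 3.25/2.79 = 1.16 kJ/s
spiders: 6.53/10 = 0.653 kJ/s
aphids: 4.17/15.8 = 0.264 kJ/s

beetle larvae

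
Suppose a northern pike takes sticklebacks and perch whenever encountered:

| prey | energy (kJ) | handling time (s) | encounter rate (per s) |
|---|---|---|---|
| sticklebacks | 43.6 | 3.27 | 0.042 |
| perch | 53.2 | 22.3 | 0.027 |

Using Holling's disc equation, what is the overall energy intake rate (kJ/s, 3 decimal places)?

1.879 kJ/s

Energy encountered per unit search time: 0.042×43.6 + 0.027×53.2 = 3.268 kJ/s.
Handling time per unit search time: 0.042×3.27 + 0.027×22.3 = 0.7394.
Rate = 3.268/(1 + 0.7394) = 1.879 kJ/s.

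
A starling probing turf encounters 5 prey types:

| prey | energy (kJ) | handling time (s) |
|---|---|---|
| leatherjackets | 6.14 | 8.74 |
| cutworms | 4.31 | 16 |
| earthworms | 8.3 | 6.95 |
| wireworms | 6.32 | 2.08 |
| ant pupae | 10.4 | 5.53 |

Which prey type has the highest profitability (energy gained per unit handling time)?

In descending order of E/h:
wireworms: 6.32/2.08 = 3.04 kJ/s
ant pupae: 10.4/5.53 = 1.88 kJ/s
earthworms: 8.3/6.95 = 1.19 kJ/s
leatherjackets: 6.14/8.74 = 0.703 kJ/s
cutworms: 4.31/16 = 0.269 kJ/s

wireworms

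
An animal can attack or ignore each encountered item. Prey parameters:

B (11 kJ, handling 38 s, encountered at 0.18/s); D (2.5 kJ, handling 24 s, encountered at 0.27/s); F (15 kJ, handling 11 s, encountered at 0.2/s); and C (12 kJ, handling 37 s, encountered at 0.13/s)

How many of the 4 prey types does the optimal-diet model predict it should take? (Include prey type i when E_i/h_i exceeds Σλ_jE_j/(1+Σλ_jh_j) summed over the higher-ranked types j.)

Profitabilities (E/h, kJ/s): F 1.36, C 0.324, B 0.289, D 0.104. Add prey in this order while the next type's profitability exceeds the intake rate on those already taken.
Rate on top 1: 0.9375. C: 0.324 < 0.9375 → exclude; stop.
Optimal diet: F — 1 of 4 types.

1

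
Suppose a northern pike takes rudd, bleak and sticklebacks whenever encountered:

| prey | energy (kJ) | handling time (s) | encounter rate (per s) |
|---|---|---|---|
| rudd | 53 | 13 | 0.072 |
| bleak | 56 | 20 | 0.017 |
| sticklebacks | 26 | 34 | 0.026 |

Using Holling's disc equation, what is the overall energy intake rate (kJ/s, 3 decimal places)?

1.723 kJ/s

R = Σλ_iE_i / (1 + Σλ_ih_i)
Numerator: 0.072×53 + 0.017×56 + 0.026×26 = 5.444
Denominator: 1 + 0.072×13 + 0.017×20 + 0.026×34 = 3.16
R = 5.444/3.16 = 1.723 kJ/s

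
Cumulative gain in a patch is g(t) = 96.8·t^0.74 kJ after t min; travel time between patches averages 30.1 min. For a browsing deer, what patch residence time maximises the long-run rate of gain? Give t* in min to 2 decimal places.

Maximise g(t)/(T+t): set derivative to zero → g'(t)(T+t) = g(t).
g'(t) = 0.74·96.8·t^-0.26. Setting 0.74·96.8·t^-0.26 = 96.8·t^0.74/(30.1+t) gives 0.74(30.1+t) = t, so 0.26·t = 0.74×30.1.
t* = 0.74×30.1/0.26 = 85.67 min.

85.67 min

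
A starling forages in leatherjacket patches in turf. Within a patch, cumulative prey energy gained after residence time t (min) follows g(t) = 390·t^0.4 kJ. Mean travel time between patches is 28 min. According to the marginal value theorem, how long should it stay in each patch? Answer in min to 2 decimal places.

18.67 min

Optimal t* satisfies g'(t*) = g(t*)/(T + t*).
g'(t) = 0.4·390·t^-0.6. Setting 0.4·390·t^-0.6 = 390·t^0.4/(28+t) gives 0.4(28+t) = t, so 0.60·t = 0.4×28.
t* = 0.4×28/0.60 = 18.67 min.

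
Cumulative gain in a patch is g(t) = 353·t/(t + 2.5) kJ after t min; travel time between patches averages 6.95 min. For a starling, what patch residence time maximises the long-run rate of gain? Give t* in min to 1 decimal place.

4.2 min

Optimal t* satisfies g'(t*) = g(t*)/(T + t*).
g'(t) = 353·2.5/(t + 2.5)². Setting 353·2.5/(t+2.5)² = 353t/[(t+2.5)(6.95+t)] gives 2.5(6.95+t) = t(t+2.5), so t² = 2.5×6.95 = 17.38.
t* = √17.38 = 4.168 min.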